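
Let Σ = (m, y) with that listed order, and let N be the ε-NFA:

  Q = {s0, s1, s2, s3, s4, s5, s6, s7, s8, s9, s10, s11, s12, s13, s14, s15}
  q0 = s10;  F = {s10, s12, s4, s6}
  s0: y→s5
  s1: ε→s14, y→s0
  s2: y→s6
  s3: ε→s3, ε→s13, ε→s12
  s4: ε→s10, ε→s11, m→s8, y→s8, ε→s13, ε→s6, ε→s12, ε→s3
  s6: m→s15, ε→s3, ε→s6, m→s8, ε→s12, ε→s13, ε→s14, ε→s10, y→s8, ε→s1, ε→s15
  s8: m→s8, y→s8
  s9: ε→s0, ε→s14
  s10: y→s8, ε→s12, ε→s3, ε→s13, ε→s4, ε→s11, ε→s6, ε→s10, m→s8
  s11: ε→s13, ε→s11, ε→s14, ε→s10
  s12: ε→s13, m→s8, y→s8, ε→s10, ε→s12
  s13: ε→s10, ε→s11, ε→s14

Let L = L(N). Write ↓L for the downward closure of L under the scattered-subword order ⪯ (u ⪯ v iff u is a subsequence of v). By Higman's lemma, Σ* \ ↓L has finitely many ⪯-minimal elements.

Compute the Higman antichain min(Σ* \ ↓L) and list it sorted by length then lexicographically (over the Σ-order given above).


Antichain: [m, y].

|Q|=16, |F|=4, |δ|=51 (37 ε).
min D↑ (2 st, q0=0, F={1}): 0:m→1,y→1 1:m→1,y→1.
'm': N↓-sim [13, 2] end={s15,s8} rej; 1/1 single-dels accept.
'y': run [13, 3] end={s0,s5,s8} ∉↓L; 1/1 del acc.
2 words, ⪯-incomp.


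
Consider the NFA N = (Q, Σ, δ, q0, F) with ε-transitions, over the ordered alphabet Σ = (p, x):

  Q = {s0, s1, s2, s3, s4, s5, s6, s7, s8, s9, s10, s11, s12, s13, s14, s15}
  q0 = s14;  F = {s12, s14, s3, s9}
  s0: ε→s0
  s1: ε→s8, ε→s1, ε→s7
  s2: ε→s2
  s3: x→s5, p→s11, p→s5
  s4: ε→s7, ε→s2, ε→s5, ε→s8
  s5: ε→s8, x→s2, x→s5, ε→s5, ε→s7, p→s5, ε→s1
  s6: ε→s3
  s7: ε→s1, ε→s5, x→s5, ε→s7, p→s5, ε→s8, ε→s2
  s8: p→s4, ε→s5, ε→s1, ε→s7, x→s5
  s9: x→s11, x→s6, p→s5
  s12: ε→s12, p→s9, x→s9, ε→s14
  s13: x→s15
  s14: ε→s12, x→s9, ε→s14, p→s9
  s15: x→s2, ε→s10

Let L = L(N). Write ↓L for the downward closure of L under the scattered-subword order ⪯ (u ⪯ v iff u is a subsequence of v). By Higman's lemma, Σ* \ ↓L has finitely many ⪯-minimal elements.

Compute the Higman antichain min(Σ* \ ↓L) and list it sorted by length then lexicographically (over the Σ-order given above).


|Q|=16, |F|=4, |δ|=46 (27 ε).
min D↑ (4 st, q0=0, F={2}): 0:p→1,x→1 1:p→2,x→3 2:p→2,x→2 3:p→2,x→2 (ε-aug+det+¬).
'pp': N↓-sim [12, 10, 7] end={s1,s11,s2,s4,s5,s7,s8} rej; 2/2 deletions ∈↓L.
'xp': run [12, 10, 7] end={s1,s11,s2,s4,s5,s7,s8} — reject; 2/2 single-dels accept.
'pxx': |S_i|=[12, 10, 9, 6] end={s1,s2,s4,s5,s7,s8} — reject; 3/3 del acc.
'xxx': N↓-sim [12, 10, 9, 6] end={s1,s2,s4,s5,s7,s8} rej; 3/3 del acc.
4 minimals (antichain).

min(Σ*\↓L) = [pp, xp, pxx, xxx].


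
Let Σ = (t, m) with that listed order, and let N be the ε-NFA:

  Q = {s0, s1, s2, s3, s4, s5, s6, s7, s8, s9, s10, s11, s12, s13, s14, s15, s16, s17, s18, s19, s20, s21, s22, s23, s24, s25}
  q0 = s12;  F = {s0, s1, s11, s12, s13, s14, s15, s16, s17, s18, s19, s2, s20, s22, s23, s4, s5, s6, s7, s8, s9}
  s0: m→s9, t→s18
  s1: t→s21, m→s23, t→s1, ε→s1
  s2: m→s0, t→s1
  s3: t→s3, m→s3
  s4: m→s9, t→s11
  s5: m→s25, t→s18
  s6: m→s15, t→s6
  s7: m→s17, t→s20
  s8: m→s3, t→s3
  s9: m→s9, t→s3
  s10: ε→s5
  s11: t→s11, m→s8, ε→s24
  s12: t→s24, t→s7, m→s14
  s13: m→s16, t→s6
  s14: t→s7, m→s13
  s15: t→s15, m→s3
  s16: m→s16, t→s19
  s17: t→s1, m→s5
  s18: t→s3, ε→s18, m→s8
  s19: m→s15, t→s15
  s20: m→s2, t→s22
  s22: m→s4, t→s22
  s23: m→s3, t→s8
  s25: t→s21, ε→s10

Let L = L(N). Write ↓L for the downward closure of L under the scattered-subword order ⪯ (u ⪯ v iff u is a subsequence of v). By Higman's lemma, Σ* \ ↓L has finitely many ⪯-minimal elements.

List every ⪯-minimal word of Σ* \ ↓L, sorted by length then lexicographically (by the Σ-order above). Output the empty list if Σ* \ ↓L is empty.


A = [tmtmm, tmmtt, mmtmm, tttmmt, ttmmmt, mmmttm].

|Q|=26, |F|=21, |δ|=52 (5 ε).
min D↑ (22 st, q0=0, F={21}): 0:t→1,m→2 1:t→3,m→4 2:t→1,m→5 3:t→6,m→7 4:t→8,m→9 5:t→10,m→11 6:t→6,m→12 7:t→8,m→13 8:t→8,m→14 9:t→15,m→9 10:t→10,m→16 11:t→17,m→11 12:t→18,m→19 13:t→15,m→19 14:t→20,m→21 15:t→21,m→20 16:t→16,m→21 17:t→16,m→16 18:t→18,m→20 19:t→21,m→19 20:t→21,m→21 21:t→21,m→21 [Hopcroft].
'tmtmm': N↓-sim [26, 22, 17, 9, 3, 1] end={s3} — reject; 5/5 single-dels accept.
'tmmtt': |S_i|=[26, 22, 17, 10, 4, 1] end={s3} ∉↓L; 5/5 deletions ∈↓L.
'mmtmm': run [26, 25, 21, 11, 4, 1] end={s3} ∉↓L; 5/5 deletions ∈↓L.
'tttmmt': run [26, 22, 16, 13, 8, 3, 1] end={s3} ∉↓L; 6/6 del acc.
'ttmmmt': |S_i|=[26, 22, 16, 13, 6, 3, 1] end={s3} ∉↓L; 6/6 del acc.
'mmmttm': run [26, 25, 21, 13, 6, 2, 1] end={s3} ∉↓L; 6/6 del acc.
6 minimals (antichain).


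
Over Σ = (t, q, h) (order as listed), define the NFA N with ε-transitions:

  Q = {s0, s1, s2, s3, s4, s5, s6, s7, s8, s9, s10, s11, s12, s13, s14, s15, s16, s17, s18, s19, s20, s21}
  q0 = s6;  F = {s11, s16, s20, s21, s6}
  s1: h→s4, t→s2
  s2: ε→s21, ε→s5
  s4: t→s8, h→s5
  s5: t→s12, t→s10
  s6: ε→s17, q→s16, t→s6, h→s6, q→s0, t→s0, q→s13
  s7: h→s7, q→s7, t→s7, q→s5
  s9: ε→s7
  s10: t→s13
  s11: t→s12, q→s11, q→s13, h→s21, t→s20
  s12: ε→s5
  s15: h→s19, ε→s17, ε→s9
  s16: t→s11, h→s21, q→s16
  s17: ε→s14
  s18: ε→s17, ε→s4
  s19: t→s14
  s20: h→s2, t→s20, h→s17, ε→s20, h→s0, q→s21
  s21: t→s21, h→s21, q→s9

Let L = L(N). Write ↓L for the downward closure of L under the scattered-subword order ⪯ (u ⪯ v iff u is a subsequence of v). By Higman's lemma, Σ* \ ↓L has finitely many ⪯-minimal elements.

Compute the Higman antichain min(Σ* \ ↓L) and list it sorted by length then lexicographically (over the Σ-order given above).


Antichain: [qhq, qttqq].

|Q|=22, |F|=5, |δ|=46 (11 ε).
min D↑ (6 st, q0=0, F={5}): 0:t→0,q→1,h→0 1:t→2,q→1,h→3 2:t→4,q→2,h→3 3:t→3,q→5,h→3 4:t→4,q→3,h→3 5:t→5,q→5,h→5.
'qhq': |S_i|=[15, 14, 11, 6] end={s10,s12,s13,s5,s7,s9} — reject; 3/3 single-dels accept.
'qttqq': N↓-sim [15, 14, 13, 12, 7, 6] end={s10,s12,s13,s5,s7,s9} rej; 5/5 deletions ∈↓L.
2 obstructions.


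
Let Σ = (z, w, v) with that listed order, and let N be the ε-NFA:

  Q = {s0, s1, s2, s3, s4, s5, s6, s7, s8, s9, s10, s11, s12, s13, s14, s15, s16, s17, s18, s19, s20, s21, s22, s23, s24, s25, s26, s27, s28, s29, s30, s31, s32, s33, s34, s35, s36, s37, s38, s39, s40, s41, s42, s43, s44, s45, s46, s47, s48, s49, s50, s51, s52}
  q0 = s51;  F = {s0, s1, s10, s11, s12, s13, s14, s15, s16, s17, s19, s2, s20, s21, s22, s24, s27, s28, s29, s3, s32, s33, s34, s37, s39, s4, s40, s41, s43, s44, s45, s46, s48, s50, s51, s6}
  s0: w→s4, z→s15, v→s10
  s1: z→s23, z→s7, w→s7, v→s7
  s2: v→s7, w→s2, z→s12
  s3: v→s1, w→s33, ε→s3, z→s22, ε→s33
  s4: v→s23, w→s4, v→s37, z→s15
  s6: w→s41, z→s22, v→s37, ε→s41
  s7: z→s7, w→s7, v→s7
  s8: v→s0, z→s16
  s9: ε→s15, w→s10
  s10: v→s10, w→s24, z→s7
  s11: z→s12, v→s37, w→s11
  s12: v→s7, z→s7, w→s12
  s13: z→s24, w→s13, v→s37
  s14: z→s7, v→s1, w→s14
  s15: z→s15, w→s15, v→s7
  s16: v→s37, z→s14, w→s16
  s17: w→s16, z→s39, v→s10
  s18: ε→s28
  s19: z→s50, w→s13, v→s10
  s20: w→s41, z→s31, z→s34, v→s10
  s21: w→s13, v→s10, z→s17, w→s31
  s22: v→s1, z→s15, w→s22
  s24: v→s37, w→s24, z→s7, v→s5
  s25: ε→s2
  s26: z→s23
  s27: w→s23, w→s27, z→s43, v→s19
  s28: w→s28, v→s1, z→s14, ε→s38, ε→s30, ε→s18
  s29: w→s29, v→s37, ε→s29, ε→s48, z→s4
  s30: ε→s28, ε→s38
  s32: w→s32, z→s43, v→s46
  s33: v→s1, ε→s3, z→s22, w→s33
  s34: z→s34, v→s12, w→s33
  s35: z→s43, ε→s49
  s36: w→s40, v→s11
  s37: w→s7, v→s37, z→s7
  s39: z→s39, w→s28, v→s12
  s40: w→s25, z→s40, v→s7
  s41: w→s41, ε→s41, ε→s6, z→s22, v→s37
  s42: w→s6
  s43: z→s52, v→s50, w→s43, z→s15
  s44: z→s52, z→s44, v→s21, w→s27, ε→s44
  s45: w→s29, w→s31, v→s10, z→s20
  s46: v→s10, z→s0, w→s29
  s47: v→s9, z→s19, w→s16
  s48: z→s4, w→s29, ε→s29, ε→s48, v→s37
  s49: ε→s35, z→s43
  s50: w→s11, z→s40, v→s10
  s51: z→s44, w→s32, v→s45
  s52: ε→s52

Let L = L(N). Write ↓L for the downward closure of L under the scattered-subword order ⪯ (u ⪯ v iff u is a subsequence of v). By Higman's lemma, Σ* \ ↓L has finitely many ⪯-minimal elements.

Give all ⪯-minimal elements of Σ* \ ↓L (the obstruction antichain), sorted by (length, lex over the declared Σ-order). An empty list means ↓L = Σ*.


Antichain: [vvz, wzzv, vwvw, zvwzz, vzzvv].

|Q|=53, |F|=36, |δ|=154 (22 ε).
min D↑ (34 st, q0=0, F={21}): 0:z→1,w→2,v→3 1:z→1,w→4,v→5 2:z→6,w→2,v→7 3:z→8,w→9,v→10 4:z→6,w→4,v→11 5:z→12,w→13,v→10 6:z→14,w→6,v→15 7:z→16,w→9,v→10 8:z→17,w→18,v→10 9:z→19,w→9,v→20 10:z→21,w→22,v→10 11:z→15,w→13,v→10 12:z→23,w→24,v→10 13:z→22,w→13,v→20 14:z→14,w→14,v→21 15:z→25,w→26,v→10 16:z→14,w→19,v→10 17:z→17,w→27,v→28 18:z→29,w→18,v→20 19:z→14,w→19,v→20 20:z→21,w→21,v→20 21:z→21,w→21,v→21 22:z→21,w→22,v→20 23:z→23,w→30,v→28 24:z→31,w→24,v→20 25:z→25,w→32,v→21 26:z→28,w→26,v→20 27:z→29,w→27,v→33 28:z→21,w→28,v→21 29:z→14,w→29,v→33 30:z→31,w→30,v→33 31:z→21,w→31,v→33 32:z→28,w→32,v→21 33:z→21,w→21,v→21 [Hopcroft].
'vvz': N↓-sim [45, 39, 8, 2] end={s23,s7} — reject; 3/3 single-dels accept.
'wzzv': run [45, 37, 20, 8, 1] end={s7} — reject; 4/4 del acc.
'vwvw': |S_i|=[45, 39, 27, 5, 1] end={s7} rej; 4/4 single-dels accept.
'zvwzz': run [45, 39, 25, 18, 8, 2] end={s23,s7} ∉↓L; 5/5 del acc.
'vzzvv': N↓-sim [45, 39, 32, 19, 4, 1] end={s7} ∉↓L; 5/5 deletions ∈↓L.
5 minimals (antichain).


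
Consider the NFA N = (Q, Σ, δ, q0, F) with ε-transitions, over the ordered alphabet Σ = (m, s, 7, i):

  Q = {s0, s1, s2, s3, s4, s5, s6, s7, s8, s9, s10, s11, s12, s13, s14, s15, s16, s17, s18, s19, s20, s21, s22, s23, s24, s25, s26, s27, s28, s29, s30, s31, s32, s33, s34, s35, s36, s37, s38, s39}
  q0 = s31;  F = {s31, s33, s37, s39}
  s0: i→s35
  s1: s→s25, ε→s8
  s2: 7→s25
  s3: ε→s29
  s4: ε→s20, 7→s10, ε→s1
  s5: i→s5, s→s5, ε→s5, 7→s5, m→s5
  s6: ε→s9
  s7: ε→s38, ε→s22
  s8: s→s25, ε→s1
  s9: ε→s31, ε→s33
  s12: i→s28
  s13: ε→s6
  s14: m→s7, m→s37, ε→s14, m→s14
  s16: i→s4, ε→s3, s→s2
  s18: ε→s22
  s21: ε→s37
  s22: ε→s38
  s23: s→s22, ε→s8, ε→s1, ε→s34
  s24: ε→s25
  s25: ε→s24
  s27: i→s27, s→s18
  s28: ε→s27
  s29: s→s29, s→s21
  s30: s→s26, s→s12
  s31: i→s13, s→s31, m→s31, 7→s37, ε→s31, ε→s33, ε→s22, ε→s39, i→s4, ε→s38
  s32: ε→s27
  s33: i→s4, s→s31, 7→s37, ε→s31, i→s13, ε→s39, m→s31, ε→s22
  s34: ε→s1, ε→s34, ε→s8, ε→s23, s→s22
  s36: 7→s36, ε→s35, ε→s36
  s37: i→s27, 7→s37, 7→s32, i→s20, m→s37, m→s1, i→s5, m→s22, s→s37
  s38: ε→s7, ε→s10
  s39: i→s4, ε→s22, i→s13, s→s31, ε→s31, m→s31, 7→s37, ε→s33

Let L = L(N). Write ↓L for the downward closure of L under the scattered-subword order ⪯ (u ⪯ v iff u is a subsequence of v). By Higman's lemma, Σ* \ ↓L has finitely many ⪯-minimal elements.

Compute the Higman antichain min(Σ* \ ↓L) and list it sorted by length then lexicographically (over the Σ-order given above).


|Q|=40, |F|=4, |δ|=91 (43 ε).
min D↑ (3 st, q0=0, F={2}): 0:m→0,s→0,7→1,i→0 1:m→1,s→1,7→1,i→2 2:m→2,s→2,7→2,i→2.
'7i': run [21, 14, 8] end={s10,s18,s20,s22,s27,s38,s5,s7} — reject; 2/2 single-dels accept.
1 obstructions.

A = [7i].


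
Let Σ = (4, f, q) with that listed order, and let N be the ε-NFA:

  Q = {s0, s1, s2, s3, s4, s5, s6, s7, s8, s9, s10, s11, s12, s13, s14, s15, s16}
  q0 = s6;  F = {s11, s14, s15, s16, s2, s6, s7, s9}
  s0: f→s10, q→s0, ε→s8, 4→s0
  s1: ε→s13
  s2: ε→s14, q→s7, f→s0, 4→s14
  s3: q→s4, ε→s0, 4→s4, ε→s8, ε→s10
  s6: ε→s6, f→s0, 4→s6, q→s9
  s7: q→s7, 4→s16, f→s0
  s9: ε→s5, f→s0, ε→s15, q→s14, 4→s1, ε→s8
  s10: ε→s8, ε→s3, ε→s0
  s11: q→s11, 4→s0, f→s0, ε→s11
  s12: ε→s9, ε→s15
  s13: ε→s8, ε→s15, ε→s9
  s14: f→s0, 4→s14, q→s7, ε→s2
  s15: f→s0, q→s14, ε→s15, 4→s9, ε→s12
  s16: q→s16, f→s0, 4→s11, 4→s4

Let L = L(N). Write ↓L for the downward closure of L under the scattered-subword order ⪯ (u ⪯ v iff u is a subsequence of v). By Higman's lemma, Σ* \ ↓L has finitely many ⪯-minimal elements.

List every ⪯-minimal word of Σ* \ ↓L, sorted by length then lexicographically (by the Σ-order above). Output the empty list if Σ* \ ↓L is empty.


A = [f, qqq444].

|Q|=17, |F|=8, |δ|=52 (22 ε).
min D↑ (7 st, q0=0, F={1}): 0:4→0,f→1,q→2 1:4→1,f→1,q→1 2:4→2,f→1,q→3 3:4→3,f→1,q→4 4:4→5,f→1,q→4 5:4→6,f→1,q→5 6:4→1,f→1,q→6 (ε-aug+det+¬).
'f': |S_i|=[17, 5] end={s0,s10,s3,s4,s8} ∉↓L; 1/1 del acc.
'qqq444': N↓-sim [17, 16, 10, 8, 7, 6, 5] end={s0,s10,s3,s4,s8} ∉↓L; 6/6 deletions ∈↓L.
2 minimals (antichain).


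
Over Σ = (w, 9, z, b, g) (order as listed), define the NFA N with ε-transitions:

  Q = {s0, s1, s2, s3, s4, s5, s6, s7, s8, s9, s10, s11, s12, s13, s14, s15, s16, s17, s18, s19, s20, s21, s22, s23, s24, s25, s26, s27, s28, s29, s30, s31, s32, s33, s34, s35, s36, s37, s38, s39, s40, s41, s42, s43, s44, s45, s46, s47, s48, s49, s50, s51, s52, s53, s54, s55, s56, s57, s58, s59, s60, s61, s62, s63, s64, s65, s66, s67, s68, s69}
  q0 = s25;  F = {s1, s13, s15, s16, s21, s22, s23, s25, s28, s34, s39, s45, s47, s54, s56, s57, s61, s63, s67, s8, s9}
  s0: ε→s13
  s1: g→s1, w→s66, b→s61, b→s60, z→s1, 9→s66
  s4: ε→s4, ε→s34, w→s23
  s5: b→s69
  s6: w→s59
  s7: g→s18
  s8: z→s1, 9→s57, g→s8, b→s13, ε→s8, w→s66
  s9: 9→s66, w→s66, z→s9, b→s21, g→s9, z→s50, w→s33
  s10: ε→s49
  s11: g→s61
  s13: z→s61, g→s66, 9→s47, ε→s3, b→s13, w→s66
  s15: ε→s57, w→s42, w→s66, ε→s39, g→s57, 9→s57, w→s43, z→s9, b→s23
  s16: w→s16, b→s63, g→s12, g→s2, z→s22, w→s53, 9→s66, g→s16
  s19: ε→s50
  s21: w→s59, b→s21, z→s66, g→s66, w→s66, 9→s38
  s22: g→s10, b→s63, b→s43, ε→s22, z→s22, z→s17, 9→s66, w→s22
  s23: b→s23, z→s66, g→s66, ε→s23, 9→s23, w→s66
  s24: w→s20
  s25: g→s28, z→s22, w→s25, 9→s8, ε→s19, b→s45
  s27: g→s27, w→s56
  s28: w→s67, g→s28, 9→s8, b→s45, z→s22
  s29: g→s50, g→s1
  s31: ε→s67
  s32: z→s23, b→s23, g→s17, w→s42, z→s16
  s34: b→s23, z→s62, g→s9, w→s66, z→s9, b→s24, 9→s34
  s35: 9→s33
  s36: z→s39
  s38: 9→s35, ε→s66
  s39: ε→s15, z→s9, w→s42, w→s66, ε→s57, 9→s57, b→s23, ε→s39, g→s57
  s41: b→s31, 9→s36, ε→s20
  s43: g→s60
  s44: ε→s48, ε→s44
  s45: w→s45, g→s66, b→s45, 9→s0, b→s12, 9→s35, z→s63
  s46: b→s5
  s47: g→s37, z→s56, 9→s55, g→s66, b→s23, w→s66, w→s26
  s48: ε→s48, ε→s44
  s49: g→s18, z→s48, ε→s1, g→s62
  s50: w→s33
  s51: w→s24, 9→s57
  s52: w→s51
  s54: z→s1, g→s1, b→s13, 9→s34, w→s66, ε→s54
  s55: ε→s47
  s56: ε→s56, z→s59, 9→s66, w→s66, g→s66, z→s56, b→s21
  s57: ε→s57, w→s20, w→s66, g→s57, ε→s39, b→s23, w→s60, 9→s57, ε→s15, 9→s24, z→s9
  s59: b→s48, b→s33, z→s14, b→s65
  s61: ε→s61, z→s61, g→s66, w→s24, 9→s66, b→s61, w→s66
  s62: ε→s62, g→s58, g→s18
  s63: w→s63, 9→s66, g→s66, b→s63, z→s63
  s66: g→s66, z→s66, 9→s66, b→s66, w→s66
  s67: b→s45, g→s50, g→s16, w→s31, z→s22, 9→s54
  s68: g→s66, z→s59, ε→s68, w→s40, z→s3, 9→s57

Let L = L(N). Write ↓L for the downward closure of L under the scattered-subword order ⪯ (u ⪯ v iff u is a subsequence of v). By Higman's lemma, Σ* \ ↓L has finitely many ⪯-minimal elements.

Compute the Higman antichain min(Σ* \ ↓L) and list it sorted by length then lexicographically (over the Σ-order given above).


Antichain: [9w, z9, bg, zgw, 99bz, gwg9].

|Q|=70, |F|=21, |δ|=206 (32 ε).
min D↑ (20 st, q0=0, F={5}): 0:w→0,9→1,z→2,b→3,g→4 1:w→5,9→6,z→7,b→8,g→1 2:w→2,9→5,z→2,b→9,g→7 3:w→3,9→8,z→9,b→3,g→5 4:w→10,9→1,z→2,b→3,g→4 5:w→5,9→5,z→5,b→5,g→5 6:w→5,9→6,z→11,b→12,g→6 7:w→5,9→5,z→7,b→13,g→7 8:w→5,9→14,z→13,b→8,g→5 9:w→9,9→5,z→9,b→9,g→5 10:w→10,9→15,z→2,b→3,g→16 11:w→5,9→5,z→11,b→17,g→11 12:w→5,9→12,z→5,b→12,g→5 13:w→5,9→5,z→13,b→13,g→5 14:w→5,9→14,z→18,b→12,g→5 15:w→5,9→19,z→7,b→8,g→7 16:w→16,9→5,z→2,b→9,g→16 17:w→5,9→5,z→5,b→17,g→5 18:w→5,9→5,z→18,b→17,g→5 19:w→5,9→19,z→11,b→12,g→11 [Hopcroft].
'9w': N↓-sim [52, 37, 13] end={s14,s20,s24,s26,s33,s42,s43,s44,s48,s59,s60,s65,…} — reject; 2/2 deletions ∈↓L.
'z9': run [52, 27, 4] end={s33,s35,s38,s66} ∉↓L; 2/2 single-dels accept.
'bg': |S_i|=[52, 27, 3] end={s37,s60,s66} — reject; 2/2 del acc.
'zgw': |S_i|=[52, 27, 22, 9] end={s14,s20,s24,s33,s44,s48,s59,s65,s66} ∉↓L; 3/3 del acc.
'99bz': run [52, 37, 30, 13, 2] end={s14,s66} rej; 4/4 deletions ∈↓L.
'gwg9': |S_i|=[52, 50, 45, 31, 4] end={s33,s35,s38,s66} ∉↓L; 4/4 del acc.
6 minimals (antichain).


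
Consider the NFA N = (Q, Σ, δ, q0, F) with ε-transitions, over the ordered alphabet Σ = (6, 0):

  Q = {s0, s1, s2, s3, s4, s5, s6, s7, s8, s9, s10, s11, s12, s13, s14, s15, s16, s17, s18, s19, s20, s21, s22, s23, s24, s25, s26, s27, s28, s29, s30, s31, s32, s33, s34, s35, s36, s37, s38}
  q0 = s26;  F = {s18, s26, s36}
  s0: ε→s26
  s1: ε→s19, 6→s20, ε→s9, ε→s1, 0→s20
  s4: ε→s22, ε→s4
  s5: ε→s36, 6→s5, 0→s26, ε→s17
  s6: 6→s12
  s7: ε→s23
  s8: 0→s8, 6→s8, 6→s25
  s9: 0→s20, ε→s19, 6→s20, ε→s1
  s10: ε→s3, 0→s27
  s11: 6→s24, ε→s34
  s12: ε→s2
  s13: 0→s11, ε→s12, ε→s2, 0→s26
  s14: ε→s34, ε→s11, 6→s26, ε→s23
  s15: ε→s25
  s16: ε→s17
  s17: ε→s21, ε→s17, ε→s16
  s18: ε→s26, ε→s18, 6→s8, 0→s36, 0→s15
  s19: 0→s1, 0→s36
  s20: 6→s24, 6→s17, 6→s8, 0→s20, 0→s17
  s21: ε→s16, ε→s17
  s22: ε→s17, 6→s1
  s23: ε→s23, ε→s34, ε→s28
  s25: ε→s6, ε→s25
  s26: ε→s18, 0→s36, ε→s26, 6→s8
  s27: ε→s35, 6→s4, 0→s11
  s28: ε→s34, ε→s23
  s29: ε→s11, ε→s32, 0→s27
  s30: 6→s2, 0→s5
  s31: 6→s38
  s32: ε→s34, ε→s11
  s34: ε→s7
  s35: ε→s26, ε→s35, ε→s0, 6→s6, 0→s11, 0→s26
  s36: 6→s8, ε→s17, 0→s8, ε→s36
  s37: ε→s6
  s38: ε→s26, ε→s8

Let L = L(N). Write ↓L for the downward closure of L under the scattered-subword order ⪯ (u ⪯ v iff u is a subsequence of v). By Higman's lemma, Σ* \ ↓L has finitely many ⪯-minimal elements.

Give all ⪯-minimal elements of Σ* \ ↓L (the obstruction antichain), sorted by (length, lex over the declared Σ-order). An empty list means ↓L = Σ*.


A = [6, 00].

|Q|=39, |F|=3, |δ|=91 (52 ε).
min D↑ (3 st, q0=0, F={1}): 0:6→1,0→2 1:6→1,0→1 2:6→1,0→1.
'6': |S_i|=[12, 5] end={s12,s2,s25,s6,s8} — reject; 1/1 del acc.
'00': |S_i|=[12, 10, 5] end={s12,s2,s25,s6,s8} rej; 2/2 single-dels accept.
2 minimals (antichain).


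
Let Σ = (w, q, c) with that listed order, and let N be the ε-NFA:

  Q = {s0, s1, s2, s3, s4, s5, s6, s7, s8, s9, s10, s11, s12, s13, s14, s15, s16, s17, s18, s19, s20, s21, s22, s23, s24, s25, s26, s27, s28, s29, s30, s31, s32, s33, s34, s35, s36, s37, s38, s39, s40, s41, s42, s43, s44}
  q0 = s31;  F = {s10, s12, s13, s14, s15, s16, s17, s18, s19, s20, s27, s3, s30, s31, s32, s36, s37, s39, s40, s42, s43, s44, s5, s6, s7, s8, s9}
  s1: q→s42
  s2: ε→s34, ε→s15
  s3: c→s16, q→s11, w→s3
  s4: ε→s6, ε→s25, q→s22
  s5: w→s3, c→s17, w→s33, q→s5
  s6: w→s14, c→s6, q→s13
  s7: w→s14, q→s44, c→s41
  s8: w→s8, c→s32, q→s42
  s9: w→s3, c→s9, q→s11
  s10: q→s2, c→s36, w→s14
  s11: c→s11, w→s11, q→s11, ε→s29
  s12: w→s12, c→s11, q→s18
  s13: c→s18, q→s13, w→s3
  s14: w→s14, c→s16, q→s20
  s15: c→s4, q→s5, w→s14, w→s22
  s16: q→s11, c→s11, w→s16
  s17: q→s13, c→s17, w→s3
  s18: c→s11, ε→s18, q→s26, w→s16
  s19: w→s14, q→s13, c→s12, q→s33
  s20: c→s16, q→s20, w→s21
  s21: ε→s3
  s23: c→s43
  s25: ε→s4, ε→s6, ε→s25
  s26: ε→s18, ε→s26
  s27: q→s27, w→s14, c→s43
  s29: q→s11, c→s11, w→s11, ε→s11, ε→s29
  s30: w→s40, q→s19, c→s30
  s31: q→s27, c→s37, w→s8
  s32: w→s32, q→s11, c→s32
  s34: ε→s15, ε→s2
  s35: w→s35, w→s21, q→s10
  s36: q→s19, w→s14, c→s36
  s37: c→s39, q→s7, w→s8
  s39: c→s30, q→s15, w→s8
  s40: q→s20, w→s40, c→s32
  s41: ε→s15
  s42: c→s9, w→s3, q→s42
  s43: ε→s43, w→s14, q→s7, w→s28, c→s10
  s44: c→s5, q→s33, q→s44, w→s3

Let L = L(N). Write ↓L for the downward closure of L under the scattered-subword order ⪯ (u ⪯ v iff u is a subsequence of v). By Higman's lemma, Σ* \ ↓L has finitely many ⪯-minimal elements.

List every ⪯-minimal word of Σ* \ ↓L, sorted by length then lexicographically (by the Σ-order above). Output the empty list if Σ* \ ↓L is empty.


min(Σ*\↓L) = [wcq, wqwq, qwcc, cqqwq, cccqcc].

|Q|=45, |F|=27, |δ|=116 (18 ε).
min D↑ (28 st, q0=0, F={12}): 0:w→1,q→2,c→3 1:w→1,q→4,c→5 2:w→6,q→2,c→7 3:w→1,q→8,c→9 4:w→10,q→4,c→11 5:w→5,q→12,c→5 6:w→6,q→13,c→14 7:w→6,q→8,c→15 8:w→6,q→16,c→17 9:w→1,q→17,c→18 10:w→10,q→12,c→14 11:w→10,q→12,c→11 12:w→12,q→12,c→12 13:w→10,q→13,c→14 14:w→14,q→12,c→12 15:w→6,q→17,c→19 16:w→10,q→16,c→20 17:w→6,q→20,c→21 18:w→22,q→23,c→18 19:w→6,q→23,c→19 20:w→10,q→20,c→24 21:w→6,q→25,c→21 22:w→22,q→13,c→5 23:w→6,q→25,c→26 24:w→10,q→25,c→24 25:w→10,q→25,c→27 26:w→26,q→27,c→12 27:w→14,q→27,c→12 [Hopcroft].
'wcq': |S_i|=[39, 18, 6, 2] end={s11,s29} — reject; 3/3 single-dels accept.
'wqwq': |S_i|=[39, 18, 10, 5, 2] end={s11,s29} rej; 4/4 deletions ∈↓L.
'qwcc': |S_i|=[39, 32, 13, 3, 2] end={s11,s29} rej; 4/4 deletions ∈↓L.
'cqqwq': N↓-sim [39, 37, 27, 16, 6, 2] end={s11,s29} — reject; 5/5 single-dels accept.
'cccqcc': |S_i|=[39, 37, 32, 23, 14, 6, 2] end={s11,s29} — reject; 6/6 single-dels accept.
5 obstructions.


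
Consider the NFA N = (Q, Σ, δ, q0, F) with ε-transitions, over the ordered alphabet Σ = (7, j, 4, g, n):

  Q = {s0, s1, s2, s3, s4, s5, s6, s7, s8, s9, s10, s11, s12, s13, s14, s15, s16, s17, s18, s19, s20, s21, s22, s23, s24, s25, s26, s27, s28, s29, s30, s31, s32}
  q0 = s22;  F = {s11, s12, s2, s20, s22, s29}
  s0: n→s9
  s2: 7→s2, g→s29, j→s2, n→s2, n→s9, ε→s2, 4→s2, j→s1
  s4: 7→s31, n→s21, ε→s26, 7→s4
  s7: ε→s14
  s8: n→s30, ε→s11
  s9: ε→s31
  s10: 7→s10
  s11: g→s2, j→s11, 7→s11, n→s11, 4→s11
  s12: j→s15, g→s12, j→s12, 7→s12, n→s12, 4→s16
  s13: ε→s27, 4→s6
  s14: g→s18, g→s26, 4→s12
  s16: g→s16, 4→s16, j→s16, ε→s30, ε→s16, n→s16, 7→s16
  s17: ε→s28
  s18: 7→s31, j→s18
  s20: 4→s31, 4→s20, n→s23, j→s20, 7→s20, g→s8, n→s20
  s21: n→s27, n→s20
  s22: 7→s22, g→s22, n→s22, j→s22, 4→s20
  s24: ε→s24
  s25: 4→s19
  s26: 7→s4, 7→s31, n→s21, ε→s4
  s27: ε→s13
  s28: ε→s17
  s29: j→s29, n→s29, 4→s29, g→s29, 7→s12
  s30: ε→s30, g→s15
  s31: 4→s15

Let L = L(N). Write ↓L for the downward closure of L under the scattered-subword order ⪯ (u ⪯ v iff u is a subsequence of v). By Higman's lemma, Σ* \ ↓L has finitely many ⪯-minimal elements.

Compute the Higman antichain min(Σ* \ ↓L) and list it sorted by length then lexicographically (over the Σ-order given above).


|Q|=33, |F|=6, |δ|=74 (14 ε).
min D↑ (7 st, q0=0, F={6}): 0:7→0,j→0,4→1,g→0,n→0 1:7→1,j→1,4→1,g→2,n→1 2:7→2,j→2,4→2,g→3,n→2 3:7→3,j→3,4→3,g→4,n→3 4:7→5,j→4,4→4,g→4,n→4 5:7→5,j→5,4→6,g→5,n→5 6:7→6,j→6,4→6,g→6,n→6 (ε-aug+det+¬).
'4ggg74': |S_i|=[14, 13, 11, 9, 5, 4, 3] end={s15,s16,s30} — reject; 6/6 single-dels accept.
1 obstructions.

min(Σ*\↓L) = [4ggg74].


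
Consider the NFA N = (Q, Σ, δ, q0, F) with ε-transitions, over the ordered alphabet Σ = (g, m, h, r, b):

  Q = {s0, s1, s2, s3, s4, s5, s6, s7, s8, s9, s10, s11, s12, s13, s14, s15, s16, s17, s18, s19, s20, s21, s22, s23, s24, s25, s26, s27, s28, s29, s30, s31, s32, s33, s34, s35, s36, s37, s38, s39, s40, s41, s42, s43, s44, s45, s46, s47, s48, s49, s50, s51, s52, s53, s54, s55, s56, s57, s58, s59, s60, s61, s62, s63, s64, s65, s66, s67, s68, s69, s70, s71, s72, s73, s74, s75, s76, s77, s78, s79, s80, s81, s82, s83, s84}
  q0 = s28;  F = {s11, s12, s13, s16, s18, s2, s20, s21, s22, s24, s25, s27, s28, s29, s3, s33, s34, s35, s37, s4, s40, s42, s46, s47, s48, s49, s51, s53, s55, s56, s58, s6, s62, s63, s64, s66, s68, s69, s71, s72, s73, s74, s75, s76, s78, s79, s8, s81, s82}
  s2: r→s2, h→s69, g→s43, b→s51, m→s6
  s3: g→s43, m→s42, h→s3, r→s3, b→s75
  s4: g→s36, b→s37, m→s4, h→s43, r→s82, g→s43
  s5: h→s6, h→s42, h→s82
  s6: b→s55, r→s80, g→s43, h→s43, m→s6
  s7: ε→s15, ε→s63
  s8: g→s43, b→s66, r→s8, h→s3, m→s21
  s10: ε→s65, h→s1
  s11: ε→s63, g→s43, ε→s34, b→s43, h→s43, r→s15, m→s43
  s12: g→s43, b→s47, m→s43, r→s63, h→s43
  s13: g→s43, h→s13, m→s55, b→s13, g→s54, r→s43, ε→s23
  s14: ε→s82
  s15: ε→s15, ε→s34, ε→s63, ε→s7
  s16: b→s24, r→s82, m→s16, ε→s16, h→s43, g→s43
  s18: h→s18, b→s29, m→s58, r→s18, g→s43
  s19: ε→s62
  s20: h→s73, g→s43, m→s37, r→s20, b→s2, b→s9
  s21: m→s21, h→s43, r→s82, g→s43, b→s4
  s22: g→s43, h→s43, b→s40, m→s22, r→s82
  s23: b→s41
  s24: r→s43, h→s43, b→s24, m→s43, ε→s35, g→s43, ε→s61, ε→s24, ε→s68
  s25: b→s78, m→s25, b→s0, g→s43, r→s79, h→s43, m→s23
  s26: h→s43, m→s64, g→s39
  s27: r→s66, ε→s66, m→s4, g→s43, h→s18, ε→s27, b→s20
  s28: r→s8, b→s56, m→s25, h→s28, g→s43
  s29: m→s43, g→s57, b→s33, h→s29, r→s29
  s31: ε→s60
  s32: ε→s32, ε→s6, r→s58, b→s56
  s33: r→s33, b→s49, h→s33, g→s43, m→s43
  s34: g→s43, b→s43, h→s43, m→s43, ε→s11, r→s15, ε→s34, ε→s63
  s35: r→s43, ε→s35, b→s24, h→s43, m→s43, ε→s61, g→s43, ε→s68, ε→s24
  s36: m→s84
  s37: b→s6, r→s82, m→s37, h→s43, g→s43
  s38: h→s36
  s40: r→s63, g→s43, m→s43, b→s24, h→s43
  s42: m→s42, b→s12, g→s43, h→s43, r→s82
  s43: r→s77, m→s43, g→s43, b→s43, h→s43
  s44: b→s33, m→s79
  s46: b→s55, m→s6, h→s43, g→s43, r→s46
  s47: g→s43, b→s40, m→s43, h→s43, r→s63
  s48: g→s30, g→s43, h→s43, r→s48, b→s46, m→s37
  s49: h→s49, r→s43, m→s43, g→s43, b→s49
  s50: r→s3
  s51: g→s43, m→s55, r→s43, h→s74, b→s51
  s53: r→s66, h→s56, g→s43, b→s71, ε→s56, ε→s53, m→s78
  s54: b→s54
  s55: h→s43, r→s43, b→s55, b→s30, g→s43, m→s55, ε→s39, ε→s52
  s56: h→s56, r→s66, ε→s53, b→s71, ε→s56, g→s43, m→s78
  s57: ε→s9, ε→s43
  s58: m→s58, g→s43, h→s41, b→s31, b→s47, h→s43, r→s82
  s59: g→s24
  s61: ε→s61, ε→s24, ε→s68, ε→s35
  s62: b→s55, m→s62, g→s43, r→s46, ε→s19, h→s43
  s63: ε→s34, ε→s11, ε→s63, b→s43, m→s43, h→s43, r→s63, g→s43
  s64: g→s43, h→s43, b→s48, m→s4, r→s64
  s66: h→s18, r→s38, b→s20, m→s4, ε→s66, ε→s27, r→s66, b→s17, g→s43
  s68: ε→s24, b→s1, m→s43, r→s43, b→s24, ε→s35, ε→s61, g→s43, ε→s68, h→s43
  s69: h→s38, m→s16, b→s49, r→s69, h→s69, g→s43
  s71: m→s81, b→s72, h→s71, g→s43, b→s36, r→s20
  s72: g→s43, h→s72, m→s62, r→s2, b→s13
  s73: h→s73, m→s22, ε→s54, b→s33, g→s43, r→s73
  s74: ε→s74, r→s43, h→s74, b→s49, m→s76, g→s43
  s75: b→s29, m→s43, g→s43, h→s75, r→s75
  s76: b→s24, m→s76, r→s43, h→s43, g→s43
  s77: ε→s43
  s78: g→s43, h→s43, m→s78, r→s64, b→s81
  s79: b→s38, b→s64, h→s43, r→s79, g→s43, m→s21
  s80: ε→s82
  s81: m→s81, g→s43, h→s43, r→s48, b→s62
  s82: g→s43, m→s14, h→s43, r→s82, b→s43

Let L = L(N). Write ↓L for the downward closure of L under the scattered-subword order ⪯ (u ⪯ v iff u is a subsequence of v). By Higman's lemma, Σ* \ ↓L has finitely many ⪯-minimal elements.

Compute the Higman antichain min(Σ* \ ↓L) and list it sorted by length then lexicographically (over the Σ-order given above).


|Q|=85, |F|=49, |δ|=337 (55 ε).
min D↑ (44 st, q0=0, F={1}): 0:g→1,m→2,h→0,r→3,b→4 1:g→1,m→1,h→1,r→1,b→1 2:g→1,m→2,h→1,r→5,b→6 3:g→1,m→7,h→8,r→3,b→9 4:g→1,m→6,h→4,r→9,b→10 5:g→1,m→7,h→1,r→5,b→11 6:g→1,m→6,h→1,r→11,b→12 7:g→1,m→7,h→1,r→13,b→14 8:g→1,m→15,h→8,r→8,b→16 9:g→1,m→14,h→17,r→9,b→18 10:g→1,m→12,h→10,r→18,b→19 11:g→1,m→14,h→1,r→11,b→20 12:g→1,m→12,h→1,r→20,b→21 13:g→1,m→13,h→1,r→13,b→1 14:g→1,m→14,h→1,r→13,b→22 15:g→1,m→15,h→1,r→13,b→23 16:g→1,m→1,h→16,r→16,b→24 17:g→1,m→25,h→17,r→17,b→24 18:g→1,m→22,h→26,r→18,b→27 19:g→1,m→21,h→19,r→27,b→28 20:g→1,m→22,h→1,r→20,b→29 21:g→1,m→21,h→1,r→29,b→30 22:g→1,m→22,h→1,r→13,b→31 23:g→1,m→1,h→1,r→32,b→33 24:g→1,m→1,h→24,r→24,b→34 25:g→1,m→25,h→1,r→13,b→33 26:g→1,m→35,h→26,r→26,b→34 27:g→1,m→31,h→36,r→27,b→37 28:g→1,m→30,h→28,r→1,b→28 29:g→1,m→31,h→1,r→29,b→30 30:g→1,m→30,h→1,r→1,b→30 31:g→1,m→31,h→1,r→13,b→30 32:g→1,m→1,h→1,r→32,b→1 33:g→1,m→1,h→1,r→32,b→38 34:g→1,m→1,h→34,r→34,b→39 35:g→1,m→35,h→1,r→13,b→38 36:g→1,m→40,h→36,r→36,b→39 37:g→1,m→30,h→41,r→1,b→37 38:g→1,m→1,h→1,r→32,b→42 39:g→1,m→1,h→39,r→1,b→39 40:g→1,m→40,h→1,r→13,b→42 41:g→1,m→43,h→41,r→1,b→39 42:g→1,m→1,h→1,r→1,b→42 43:g→1,m→43,h→1,r→1,b→42 [Hopcroft].
'g': N↓-sim [73, 8] end={s30,s36,s43,s54,s57,s77,s84,s9} rej; 1/1 single-dels accept.
'mh': |S_i|=[73, 48, 5] end={s36,s41,s43,s77,s84} ∉↓L; 2/2 single-dels accept.
'rmrb': N↓-sim [73, 60, 36, 10, 2] end={s43,s77} — reject; 4/4 single-dels accept.
'rhbm': |S_i|=[73, 60, 40, 24, 2] end={s43,s77} rej; 4/4 del acc.
'bbbbr': |S_i|=[73, 66, 54, 41, 19, 2] end={s43,s77} rej; 5/5 deletions ∈↓L.
5 minimals (antichain).

min(Σ*\↓L) = [g, mh, rmrb, rhbm, bbbbr].


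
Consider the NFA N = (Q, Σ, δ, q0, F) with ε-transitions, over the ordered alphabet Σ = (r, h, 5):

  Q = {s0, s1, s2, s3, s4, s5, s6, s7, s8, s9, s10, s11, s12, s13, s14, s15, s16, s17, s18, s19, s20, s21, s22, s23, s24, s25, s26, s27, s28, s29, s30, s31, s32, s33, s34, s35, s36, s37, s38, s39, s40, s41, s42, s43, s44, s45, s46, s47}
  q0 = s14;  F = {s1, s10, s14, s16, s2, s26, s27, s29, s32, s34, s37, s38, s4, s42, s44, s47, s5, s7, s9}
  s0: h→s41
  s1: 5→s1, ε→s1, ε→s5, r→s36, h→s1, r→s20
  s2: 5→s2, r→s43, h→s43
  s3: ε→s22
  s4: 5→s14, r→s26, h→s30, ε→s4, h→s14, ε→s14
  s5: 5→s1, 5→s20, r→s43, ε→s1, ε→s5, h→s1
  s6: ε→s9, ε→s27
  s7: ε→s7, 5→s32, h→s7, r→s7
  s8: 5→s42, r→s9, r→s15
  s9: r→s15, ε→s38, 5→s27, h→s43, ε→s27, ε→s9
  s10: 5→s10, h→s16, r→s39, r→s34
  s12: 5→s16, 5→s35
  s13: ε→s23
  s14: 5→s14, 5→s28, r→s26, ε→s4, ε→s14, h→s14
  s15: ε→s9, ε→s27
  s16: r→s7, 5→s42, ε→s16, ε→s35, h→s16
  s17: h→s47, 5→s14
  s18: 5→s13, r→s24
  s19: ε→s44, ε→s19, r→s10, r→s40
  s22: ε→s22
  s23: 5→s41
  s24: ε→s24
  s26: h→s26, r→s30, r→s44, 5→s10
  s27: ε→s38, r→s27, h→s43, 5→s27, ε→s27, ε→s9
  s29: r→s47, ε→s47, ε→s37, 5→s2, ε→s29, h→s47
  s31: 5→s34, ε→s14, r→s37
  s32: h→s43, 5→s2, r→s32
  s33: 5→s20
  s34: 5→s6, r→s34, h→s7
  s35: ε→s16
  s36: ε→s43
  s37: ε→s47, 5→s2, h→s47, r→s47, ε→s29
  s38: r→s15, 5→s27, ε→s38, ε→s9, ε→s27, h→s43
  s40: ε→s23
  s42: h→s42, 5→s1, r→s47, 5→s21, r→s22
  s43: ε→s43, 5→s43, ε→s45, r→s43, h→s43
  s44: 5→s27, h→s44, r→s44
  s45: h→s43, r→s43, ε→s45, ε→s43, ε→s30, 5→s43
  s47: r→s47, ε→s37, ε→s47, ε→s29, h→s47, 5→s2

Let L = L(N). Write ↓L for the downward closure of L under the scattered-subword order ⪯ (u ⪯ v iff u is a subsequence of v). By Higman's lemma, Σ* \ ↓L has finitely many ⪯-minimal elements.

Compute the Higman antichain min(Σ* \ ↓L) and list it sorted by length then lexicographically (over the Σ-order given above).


|Q|=48, |F|=19, |δ|=134 (47 ε).
min D↑ (14 st, q0=0, F={7}): 0:r→1,h→0,5→0 1:r→2,h→1,5→3 2:r→2,h→2,5→4 3:r→5,h→6,5→3 4:r→4,h→7,5→4 5:r→5,h→8,5→4 6:r→8,h→6,5→9 7:r→7,h→7,5→7 8:r→8,h→8,5→10 9:r→11,h→9,5→12 10:r→10,h→7,5→13 11:r→11,h→11,5→13 12:r→7,h→12,5→12 13:r→7,h→7,5→13.
'rr5h': run [31, 28, 20, 10, 3] end={s30,s43,s45} ∉↓L; 4/4 deletions ∈↓L.
'r5h55r': |S_i|=[31, 28, 26, 18, 15, 9, 5] end={s20,s30,s36,s43,s45} — reject; 6/6 deletions ∈↓L.
2 minimals (antichain).

min(Σ*\↓L) = [rr5h, r5h55r].


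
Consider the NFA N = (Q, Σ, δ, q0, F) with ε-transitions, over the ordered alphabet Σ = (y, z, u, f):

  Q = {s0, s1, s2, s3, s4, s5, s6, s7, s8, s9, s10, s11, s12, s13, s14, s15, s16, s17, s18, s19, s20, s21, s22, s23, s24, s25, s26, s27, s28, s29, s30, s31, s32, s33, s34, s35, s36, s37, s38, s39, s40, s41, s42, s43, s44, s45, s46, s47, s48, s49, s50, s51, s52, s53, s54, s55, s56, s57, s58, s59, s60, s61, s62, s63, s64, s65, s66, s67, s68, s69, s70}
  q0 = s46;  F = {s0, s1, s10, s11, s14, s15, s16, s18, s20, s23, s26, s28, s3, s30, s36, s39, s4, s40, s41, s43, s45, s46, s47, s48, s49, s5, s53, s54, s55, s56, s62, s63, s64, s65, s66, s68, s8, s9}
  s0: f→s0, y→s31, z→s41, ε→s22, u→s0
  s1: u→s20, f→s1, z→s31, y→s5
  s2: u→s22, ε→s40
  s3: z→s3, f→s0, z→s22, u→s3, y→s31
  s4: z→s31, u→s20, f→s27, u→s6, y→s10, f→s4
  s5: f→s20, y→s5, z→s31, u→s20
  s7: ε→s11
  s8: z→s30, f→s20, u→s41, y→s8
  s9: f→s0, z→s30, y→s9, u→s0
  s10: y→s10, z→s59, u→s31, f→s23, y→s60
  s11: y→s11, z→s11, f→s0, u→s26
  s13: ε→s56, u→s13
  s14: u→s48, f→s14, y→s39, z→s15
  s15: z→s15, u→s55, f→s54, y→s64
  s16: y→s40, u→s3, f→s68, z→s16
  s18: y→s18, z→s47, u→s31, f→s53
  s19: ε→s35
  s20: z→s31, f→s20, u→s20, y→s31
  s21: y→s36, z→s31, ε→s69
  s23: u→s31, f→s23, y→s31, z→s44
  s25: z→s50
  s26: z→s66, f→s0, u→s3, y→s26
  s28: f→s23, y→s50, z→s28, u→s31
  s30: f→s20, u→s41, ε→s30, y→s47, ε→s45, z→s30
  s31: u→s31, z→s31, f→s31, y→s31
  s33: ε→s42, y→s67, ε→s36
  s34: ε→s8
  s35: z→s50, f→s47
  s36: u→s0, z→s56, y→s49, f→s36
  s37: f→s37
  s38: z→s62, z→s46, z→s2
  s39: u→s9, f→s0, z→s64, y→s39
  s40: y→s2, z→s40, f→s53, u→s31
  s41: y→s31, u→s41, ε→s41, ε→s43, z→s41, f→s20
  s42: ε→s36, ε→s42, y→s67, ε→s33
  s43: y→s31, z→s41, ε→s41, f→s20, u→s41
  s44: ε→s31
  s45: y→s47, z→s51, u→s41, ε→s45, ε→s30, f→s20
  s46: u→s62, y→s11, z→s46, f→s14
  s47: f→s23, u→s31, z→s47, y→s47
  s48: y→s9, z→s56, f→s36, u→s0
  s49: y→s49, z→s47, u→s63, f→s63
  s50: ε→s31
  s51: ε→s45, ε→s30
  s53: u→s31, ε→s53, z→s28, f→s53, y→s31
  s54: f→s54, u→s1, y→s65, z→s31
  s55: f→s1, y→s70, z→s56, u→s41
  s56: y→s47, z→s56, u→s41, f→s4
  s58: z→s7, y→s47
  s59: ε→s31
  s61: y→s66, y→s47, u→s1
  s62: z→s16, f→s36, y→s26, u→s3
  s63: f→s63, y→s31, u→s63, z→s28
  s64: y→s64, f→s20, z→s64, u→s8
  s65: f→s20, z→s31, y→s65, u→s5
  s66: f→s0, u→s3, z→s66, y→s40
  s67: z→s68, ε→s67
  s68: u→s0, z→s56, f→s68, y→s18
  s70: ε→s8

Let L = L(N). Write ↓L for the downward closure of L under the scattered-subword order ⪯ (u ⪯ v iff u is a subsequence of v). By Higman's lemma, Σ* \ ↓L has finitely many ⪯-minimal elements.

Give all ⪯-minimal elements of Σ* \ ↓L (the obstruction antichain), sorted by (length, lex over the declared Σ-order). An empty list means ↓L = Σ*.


|Q|=71, |F|=38, |δ|=206 (27 ε).
min D↑ (37 st, q0=0, F={13}): 0:y→1,z→0,u→2,f→3 1:y→1,z→1,u→4,f→5 2:y→4,z→6,u→7,f→8 3:y→9,z→10,u→11,f→3 4:y→4,z→12,u→7,f→5 5:y→13,z→14,u→5,f→5 6:y→15,z→6,u→7,f→16 7:y→13,z→7,u→7,f→5 8:y→17,z→18,u→5,f→8 9:y→9,z→19,u→20,f→5 10:y→19,z→10,u→21,f→22 11:y→20,z→18,u→5,f→8 12:y→15,z→12,u→7,f→5 13:y→13,z→13,u→13,f→13 14:y→13,z→14,u→14,f→23 15:y→15,z→15,u→13,f→24 16:y→25,z→18,u→5,f→16 17:y→17,z→26,u→27,f→27 18:y→26,z→18,u→14,f→28 19:y→19,z→19,u→29,f→23 20:y→20,z→30,u→5,f→5 21:y→29,z→18,u→14,f→31 22:y→32,z→13,u→31,f→22 23:y→13,z→13,u→23,f→23 24:y→13,z→33,u→13,f→24 25:y→25,z→26,u→13,f→24 26:y→26,z→26,u→13,f→34 27:y→13,z→33,u→27,f→27 28:y→35,z→13,u→23,f→28 29:y→29,z→30,u→14,f→23 30:y→26,z→30,u→14,f→23 31:y→36,z→13,u→23,f→31 32:y→32,z→13,u→36,f→23 33:y→13,z→33,u→13,f→34 34:y→13,z→13,u→13,f→34 35:y→35,z→13,u→13,f→34 36:y→36,z→13,u→23,f→23.
'yfy': |S_i|=[49, 34, 12, 2] end={s31,s50} ∉↓L; 3/3 del acc.
'uuy': run [49, 41, 13, 2] end={s31,s50} ∉↓L; 3/3 single-dels accept.
'uzyu': run [49, 41, 29, 14, 2] end={s22,s31} rej; 4/4 del acc.
'fzfz': run [49, 40, 28, 14, 3] end={s31,s44,s59} ∉↓L; 4/4 del acc.
'ufyzu': N↓-sim [49, 41, 26, 15, 7, 1] end={s31} — reject; 5/5 deletions ∈↓L.
5 obstructions.

A = [yfy, uuy, uzyu, fzfz, ufyzu].


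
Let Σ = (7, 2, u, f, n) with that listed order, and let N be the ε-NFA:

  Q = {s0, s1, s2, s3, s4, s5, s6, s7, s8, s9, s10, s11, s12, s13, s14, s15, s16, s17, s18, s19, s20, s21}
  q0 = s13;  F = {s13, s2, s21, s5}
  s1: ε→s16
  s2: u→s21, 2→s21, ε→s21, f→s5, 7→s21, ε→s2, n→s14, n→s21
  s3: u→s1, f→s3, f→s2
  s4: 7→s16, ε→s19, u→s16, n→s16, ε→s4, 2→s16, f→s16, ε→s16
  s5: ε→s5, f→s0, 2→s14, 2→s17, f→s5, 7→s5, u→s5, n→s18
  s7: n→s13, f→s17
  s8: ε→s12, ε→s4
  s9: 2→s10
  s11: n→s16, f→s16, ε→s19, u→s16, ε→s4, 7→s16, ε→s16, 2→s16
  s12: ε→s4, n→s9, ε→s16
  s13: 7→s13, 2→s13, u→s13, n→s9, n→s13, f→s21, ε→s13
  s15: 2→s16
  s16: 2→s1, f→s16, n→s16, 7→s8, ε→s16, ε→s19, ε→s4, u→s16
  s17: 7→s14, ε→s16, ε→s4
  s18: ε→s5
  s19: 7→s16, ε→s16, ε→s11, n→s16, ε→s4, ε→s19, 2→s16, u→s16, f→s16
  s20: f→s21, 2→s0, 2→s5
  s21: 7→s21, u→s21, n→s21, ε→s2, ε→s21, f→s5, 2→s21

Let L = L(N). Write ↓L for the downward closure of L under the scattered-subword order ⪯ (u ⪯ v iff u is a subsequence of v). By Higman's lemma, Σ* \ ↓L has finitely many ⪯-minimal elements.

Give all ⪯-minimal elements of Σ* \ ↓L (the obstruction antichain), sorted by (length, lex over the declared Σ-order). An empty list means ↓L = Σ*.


|Q|=22, |F|=4, |δ|=83 (27 ε).
min D↑ (4 st, q0=0, F={3}): 0:7→0,2→0,u→0,f→1,n→0 1:7→1,2→1,u→1,f→2,n→1 2:7→2,2→3,u→2,f→2,n→2 3:7→3,2→3,u→3,f→3,n→3 (ε-aug+det+¬).
'ff2': run [17, 16, 14, 11] end={s1,s10,s11,s12,s14,s16,s17,s19,s4,s8,s9} — reject; 3/3 del acc.
1 minimals (antichain).

Antichain: [ff2].
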